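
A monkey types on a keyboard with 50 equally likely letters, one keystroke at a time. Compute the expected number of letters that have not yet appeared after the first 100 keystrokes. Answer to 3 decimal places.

6.631

For each letter, P(unseen after 100) = (49/50)^100 = 0.1326.
By linearity of expectation, E[unseen] = 50·(49/50)^100 = 6.6310.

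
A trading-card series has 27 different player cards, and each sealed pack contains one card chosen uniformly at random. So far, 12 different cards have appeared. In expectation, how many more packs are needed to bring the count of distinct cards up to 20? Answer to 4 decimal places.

19.5850

The wait to go from k to k+1 distinct cards is geometric with mean 27/(27-k).
Sum over k = 12,...,19: E = 27/15 + 27/14 + 27/13 + ... + 27/9 + 27/8 = 19.58504.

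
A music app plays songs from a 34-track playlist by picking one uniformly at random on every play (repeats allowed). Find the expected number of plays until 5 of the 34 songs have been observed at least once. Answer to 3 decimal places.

5.323

Going from k to k+1 distinct takes a geometric number of plays with mean 34/(34-k).
Sum over k = 0,...,4: E = 34/34 + 34/33 + 34/32 + 34/31 + 34/30 = 5.3229.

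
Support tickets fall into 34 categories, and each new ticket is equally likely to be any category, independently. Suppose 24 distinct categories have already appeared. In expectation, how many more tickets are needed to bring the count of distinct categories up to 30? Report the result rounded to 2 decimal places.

28.75

From k distinct to k+1 distinct takes on average 34/(34-k) tickets.
Sum over k = 24,...,29: E = 34/10 + 34/9 + 34/8 + 34/7 + 34/6 + 34/5 = 28.752.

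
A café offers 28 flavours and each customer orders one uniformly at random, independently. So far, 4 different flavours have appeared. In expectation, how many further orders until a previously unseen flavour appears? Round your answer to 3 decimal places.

1.167

Each order yields a new flavour with probability (28-4)/28 = 24/28, so the wait is geometric with mean 28/24.
E = 28/24 = 1.1667.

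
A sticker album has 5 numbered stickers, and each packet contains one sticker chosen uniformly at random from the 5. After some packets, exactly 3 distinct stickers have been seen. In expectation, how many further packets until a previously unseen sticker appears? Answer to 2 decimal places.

Each packet yields a new sticker with probability (5-3)/5 = 2/5, so the wait is geometric with mean 5/2.
E = 5/2 = 2.500.

2.50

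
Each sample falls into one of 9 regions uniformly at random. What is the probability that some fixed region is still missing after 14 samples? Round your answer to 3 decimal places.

Each sample misses the fixed region with probability (9-1)/9 = 8/9, independently.
P(still missing after 14) = (8/9)^14 = 0.1922.

0.192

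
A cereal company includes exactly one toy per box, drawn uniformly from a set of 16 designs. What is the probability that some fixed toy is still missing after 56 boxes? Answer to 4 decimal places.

0.0269

Each box misses the fixed toy with probability (16-1)/16 = 15/16, independently.
P(still missing after 56) = (15/16)^56 = 0.02694.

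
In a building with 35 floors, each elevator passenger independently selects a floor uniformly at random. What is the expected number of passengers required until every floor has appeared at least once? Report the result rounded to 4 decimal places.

Split into phases: going from k distinct to k+1 distinct takes on average 35/(35-k) passengers.
E[T] = 35/35 + 35/34 + 35/33 + ... + 35/2 + 35/1 = 35·H_{35}.
H_{35} = 4.14678, so E[T] = 145.13735.

145.1373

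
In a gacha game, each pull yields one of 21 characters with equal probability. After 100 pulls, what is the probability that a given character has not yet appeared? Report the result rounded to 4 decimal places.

0.0076

On each pull the fixed character fails to appear with probability 20/21.
P(still missing after 100) = (20/21)^100 = 0.00760.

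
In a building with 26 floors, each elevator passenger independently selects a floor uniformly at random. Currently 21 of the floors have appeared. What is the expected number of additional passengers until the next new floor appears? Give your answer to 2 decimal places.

The number of passengers until the next new floor is geometric with success probability 5/26, so its mean is 26/5.
E = 26/5 = 5.200.

5.20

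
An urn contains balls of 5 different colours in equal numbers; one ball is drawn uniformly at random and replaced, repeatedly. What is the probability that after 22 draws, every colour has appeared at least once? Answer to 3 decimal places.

0.963

Let A_i be the event that colour i is missing after 22 draws. By inclusion–exclusion on the A_i,
P(all seen) = Σ_{j=0}^{5} (-1)^j C(5,j)((5-j)/5)^22
= 1.0000 - 0.0369 + 0.0001 - 0.0000 + 0.0000 - 0.0000
= 0.9632.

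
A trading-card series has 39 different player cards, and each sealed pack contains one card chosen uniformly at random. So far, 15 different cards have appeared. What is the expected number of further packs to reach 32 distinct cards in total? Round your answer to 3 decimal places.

46.141

From k distinct to k+1 distinct takes on average 39/(39-k) packs.
Sum over k = 15,...,31: E = 39/24 + 39/23 + 39/22 + ... + 39/9 + 39/8 = 46.1409.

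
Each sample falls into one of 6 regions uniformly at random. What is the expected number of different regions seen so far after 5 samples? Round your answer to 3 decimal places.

For each region, P(seen in 5 samples) = 1 - (5/6)^5 = 0.5981.
By linearity of expectation, E[distinct seen] = 6·(1 - (5/6)^5) = 3.5887.

3.589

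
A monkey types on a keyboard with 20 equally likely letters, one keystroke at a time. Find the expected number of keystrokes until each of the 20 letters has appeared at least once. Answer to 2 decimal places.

Split into phases: going from k distinct to k+1 distinct takes on average 20/(20-k) keystrokes.
E[T] = 20/20 + 20/19 + 20/18 + ... + 20/2 + 20/1 = 20·H_{20}.
H_{20} = 3.598, so E[T] = 71.955.

71.95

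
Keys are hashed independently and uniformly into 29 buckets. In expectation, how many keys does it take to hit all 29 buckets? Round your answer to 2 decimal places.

After k distinct buckets have appeared, the next key gives a new one with probability (29-k)/29, so the expected wait for the (k+1)-th is 29/(29-k).
E[T] = 29/29 + 29/28 + 29/27 + ... + 29/2 + 29/1 = 29·H_{29}.
H_{29} = 3.962, so E[T] = 114.888.

114.89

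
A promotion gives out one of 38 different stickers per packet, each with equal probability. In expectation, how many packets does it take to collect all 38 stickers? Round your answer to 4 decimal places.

160.6603

The wait to go from k to k+1 distinct stickers is geometric with mean 38/(38-k).
E[T] = 38/38 + 38/37 + 38/36 + ... + 38/2 + 38/1 = 38·H_{38}.
H_{38} = 4.22790, so E[T] = 160.66028.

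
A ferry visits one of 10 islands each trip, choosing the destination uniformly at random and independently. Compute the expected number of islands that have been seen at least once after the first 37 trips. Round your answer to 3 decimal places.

For each island, P(seen in 37 trips) = 1 - (9/10)^37 = 0.9797.
By linearity of expectation, E[distinct seen] = 10·(1 - (9/10)^37) = 9.7972.

9.797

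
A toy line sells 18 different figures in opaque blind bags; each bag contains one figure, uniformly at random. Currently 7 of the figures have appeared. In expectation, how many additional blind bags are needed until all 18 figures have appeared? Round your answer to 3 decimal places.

54.358

The wait to go from k to k+1 distinct figures is geometric with mean 18/(18-k).
Sum over k = 7,...,17: E = 18/11 + 18/10 + 18/9 + ... + 18/2 + 18/1 = 54.3578.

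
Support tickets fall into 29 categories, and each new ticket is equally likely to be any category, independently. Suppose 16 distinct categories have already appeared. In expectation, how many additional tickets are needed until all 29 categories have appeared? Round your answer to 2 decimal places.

From k distinct to k+1 distinct takes on average 29/(29-k) tickets.
Sum over k = 16,...,28: E = 29/13 + 29/12 + 29/11 + ... + 29/2 + 29/1 = 92.224.

92.22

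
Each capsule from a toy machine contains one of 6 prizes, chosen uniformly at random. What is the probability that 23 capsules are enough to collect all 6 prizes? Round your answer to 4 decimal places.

0.9108

By inclusion–exclusion over which prizes are missing,
P(all seen) = Σ_{j=0}^{6} (-1)^j C(6,j)((6-j)/6)^23
= 1.00000 - 0.09057 + 0.00134 - 0.00000 + 0.00000 - 0.00000 + 0.00000
= 0.91076.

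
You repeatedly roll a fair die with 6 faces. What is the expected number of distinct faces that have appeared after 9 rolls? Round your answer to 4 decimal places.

4.8372

For each face, P(seen in 9 rolls) = 1 - (5/6)^9 = 0.80619.
By linearity of expectation, E[distinct seen] = 6·(1 - (5/6)^9) = 4.83716.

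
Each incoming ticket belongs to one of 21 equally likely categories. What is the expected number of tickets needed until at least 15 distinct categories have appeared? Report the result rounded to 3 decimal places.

25.103

Going from k to k+1 distinct takes a geometric number of tickets with mean 21/(21-k).
Sum over k = 0,...,14: E = 21/21 + 21/20 + 21/19 + ... + 21/8 + 21/7 = 25.1025.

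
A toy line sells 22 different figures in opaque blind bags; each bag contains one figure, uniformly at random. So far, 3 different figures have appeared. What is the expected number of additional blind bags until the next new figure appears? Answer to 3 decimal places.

1.158

Each blind bag yields a new figure with probability (22-3)/22 = 19/22, so the wait is geometric with mean 22/19.
E = 22/19 = 1.1579.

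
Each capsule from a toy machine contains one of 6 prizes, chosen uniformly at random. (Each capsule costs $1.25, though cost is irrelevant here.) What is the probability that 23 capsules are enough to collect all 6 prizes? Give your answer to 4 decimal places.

0.9108

By inclusion–exclusion over which prizes are missing,
P(all seen) = Σ_{j=0}^{6} (-1)^j C(6,j)((6-j)/6)^23
= 1.00000 - 0.09057 + 0.00134 - 0.00000 + 0.00000 - 0.00000 + 0.00000
= 0.91076.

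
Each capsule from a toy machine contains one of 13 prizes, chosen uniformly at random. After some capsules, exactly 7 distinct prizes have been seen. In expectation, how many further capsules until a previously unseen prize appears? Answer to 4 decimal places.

The number of capsules until the next new prize is geometric with success probability 6/13, so its mean is 13/6.
E = 13/6 = 2.16667.

2.1667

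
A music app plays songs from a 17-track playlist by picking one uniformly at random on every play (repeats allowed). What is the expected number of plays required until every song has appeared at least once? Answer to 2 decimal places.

58.47

The wait to go from k to k+1 distinct songs is geometric with mean 17/(17-k).
E[T] = 17/17 + 17/16 + 17/15 + ... + 17/2 + 17/1 = 17·H_{17}.
H_{17} = 3.440, so E[T] = 58.472.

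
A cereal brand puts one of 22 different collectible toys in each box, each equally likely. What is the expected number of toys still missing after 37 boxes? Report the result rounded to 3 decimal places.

3.935

For each toy, P(unseen after 37) = (21/22)^37 = 0.1788.
By linearity of expectation, E[unseen] = 22·(21/22)^37 = 3.9346.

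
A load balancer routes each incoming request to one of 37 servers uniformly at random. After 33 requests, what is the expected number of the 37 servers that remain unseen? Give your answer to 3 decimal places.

For each server, P(unseen after 33) = (36/37)^33 = 0.4049.
By linearity of expectation, E[unseen] = 37·(36/37)^33 = 14.9805.

14.981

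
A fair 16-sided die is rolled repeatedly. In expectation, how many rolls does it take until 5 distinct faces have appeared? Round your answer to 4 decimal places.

5.7736

With k distinct faces already seen, the next new one arrives after an expected 16/(16-k) rolls.
Sum over k = 0,...,4: E = 16/16 + 16/15 + 16/14 + 16/13 + 16/12 = 5.77363.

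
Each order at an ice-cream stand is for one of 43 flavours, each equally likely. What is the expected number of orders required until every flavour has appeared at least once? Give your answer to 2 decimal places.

Split into phases: going from k distinct to k+1 distinct takes on average 43/(43-k) orders.
E[T] = 43/43 + 43/42 + 43/41 + ... + 43/2 + 43/1 = 43·H_{43}.
H_{43} = 4.350, so E[T] = 187.050.

187.05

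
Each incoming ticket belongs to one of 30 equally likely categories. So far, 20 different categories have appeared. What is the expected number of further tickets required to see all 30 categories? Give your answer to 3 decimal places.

The wait to go from k to k+1 distinct categories is geometric with mean 30/(30-k).
Sum over k = 20,...,29: E = 30/10 + 30/9 + 30/8 + ... + 30/2 + 30/1 = 87.8690.

87.869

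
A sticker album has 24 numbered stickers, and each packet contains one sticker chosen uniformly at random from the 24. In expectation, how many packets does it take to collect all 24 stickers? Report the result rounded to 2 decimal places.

90.62

Split into phases: going from k distinct to k+1 distinct takes on average 24/(24-k) packets.
E[T] = 24/24 + 24/23 + 24/22 + ... + 24/2 + 24/1 = 24·H_{24}.
H_{24} = 3.776, so E[T] = 90.623.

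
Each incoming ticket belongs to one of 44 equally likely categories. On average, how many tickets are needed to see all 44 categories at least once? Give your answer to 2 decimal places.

After k distinct categories have appeared, the next ticket gives a new one with probability (44-k)/44, so the expected wait for the (k+1)-th is 44/(44-k).
E[T] = 44/44 + 44/43 + 44/42 + ... + 44/2 + 44/1 = 44·H_{44}.
H_{44} = 4.373, so E[T] = 192.400.

192.40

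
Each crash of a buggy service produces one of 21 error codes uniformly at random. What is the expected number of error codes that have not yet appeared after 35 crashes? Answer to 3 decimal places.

3.807

For each error code, P(unseen after 35) = (20/21)^35 = 0.1813.
By linearity of expectation, E[unseen] = 21·(20/21)^35 = 3.8071.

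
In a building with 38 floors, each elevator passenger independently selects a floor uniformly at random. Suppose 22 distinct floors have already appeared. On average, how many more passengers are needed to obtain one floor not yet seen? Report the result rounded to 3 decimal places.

Each passenger yields a new floor with probability (38-22)/38 = 16/38, so the wait is geometric with mean 38/16.
E = 38/16 = 2.3750.

2.375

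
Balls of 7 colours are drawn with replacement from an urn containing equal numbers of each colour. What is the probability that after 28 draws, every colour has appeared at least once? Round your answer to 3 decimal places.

0.908

By inclusion–exclusion over which colours are missing,
P(all seen) = Σ_{j=0}^{7} (-1)^j C(7,j)((7-j)/7)^28
= 1.0000 - 0.0935 + 0.0017 - 0.0000 + 0.0000 - 0.0000 + 0.0000 - 0.0000
= 0.9082.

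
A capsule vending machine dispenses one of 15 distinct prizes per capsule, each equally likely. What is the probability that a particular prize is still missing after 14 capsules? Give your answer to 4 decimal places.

0.3806

Each capsule misses the fixed prize with probability (15-1)/15 = 14/15, independently.
P(still missing after 14) = (14/15)^14 = 0.38064.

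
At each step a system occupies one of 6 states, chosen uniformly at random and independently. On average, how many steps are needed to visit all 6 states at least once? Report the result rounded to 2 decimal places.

Split into phases: going from k distinct to k+1 distinct takes on average 6/(6-k) steps.
E[T] = 6/6 + 6/5 + 6/4 + 6/3 + 6/2 + 6/1 = 6·H_{6}.
H_{6} = 2.450, so E[T] = 14.700.

14.70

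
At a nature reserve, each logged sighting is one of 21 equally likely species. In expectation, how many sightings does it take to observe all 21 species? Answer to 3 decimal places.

Split into phases: going from k distinct to k+1 distinct takes on average 21/(21-k) sightings.
E[T] = 21/21 + 21/20 + 21/19 + ... + 21/2 + 21/1 = 21·H_{21}.
H_{21} = 3.6454, so E[T] = 76.5525.

76.553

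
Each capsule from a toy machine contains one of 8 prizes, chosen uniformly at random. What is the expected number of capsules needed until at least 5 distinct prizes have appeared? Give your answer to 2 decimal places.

Going from k to k+1 distinct takes a geometric number of capsules with mean 8/(8-k).
Sum over k = 0,...,4: E = 8/8 + 8/7 + 8/6 + 8/5 + 8/4 = 7.076.

7.08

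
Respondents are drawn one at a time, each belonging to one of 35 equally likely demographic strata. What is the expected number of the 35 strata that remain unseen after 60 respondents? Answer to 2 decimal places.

For each stratum, P(unseen after 60) = (34/35)^60 = 0.176.
By linearity of expectation, E[unseen] = 35·(34/35)^60 = 6.148.

6.15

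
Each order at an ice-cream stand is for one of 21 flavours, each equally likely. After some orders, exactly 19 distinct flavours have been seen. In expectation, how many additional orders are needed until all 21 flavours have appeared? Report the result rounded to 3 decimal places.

From k distinct to k+1 distinct takes on average 21/(21-k) orders.
Sum over k = 19,...,20: E = 21/2 + 21/1 = 31.5000.

31.500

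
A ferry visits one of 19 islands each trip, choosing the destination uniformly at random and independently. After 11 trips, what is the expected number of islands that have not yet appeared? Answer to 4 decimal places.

10.4824

For each island, P(unseen after 11) = (18/19)^11 = 0.55171.
By linearity of expectation, E[unseen] = 19·(18/19)^11 = 10.48242.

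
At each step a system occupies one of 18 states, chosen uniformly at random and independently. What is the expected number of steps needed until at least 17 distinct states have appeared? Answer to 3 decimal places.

44.912

With k distinct states already seen, the next new one arrives after an expected 18/(18-k) steps.
Sum over k = 0,...,16: E = 18/18 + 18/17 + 18/16 + ... + 18/3 + 18/2 = 44.9119.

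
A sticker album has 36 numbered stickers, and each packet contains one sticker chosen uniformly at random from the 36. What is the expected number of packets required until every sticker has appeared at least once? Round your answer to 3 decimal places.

150.284

After k distinct stickers have appeared, the next packet gives a new one with probability (36-k)/36, so the expected wait for the (k+1)-th is 36/(36-k).
E[T] = 36/36 + 36/35 + 36/34 + ... + 36/2 + 36/1 = 36·H_{36}.
H_{36} = 4.1746, so E[T] = 150.2841.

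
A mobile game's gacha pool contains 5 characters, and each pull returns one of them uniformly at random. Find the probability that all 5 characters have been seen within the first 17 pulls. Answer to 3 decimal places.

By inclusion–exclusion over which characters are missing,
P(all seen) = Σ_{j=0}^{5} (-1)^j C(5,j)((5-j)/5)^17
= 1.0000 - 0.1126 + 0.0017 - 0.0000 + 0.0000 - 0.0000
= 0.8891.

0.889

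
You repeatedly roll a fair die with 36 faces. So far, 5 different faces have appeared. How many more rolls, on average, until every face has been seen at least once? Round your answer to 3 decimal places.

144.981

The wait to go from k to k+1 distinct faces is geometric with mean 36/(36-k).
Sum over k = 5,...,35: E = 36/31 + 36/30 + 36/29 + ... + 36/2 + 36/1 = 144.9808.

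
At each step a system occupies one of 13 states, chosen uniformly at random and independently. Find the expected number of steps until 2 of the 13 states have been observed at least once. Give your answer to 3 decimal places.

2.083

Going from k to k+1 distinct takes a geometric number of steps with mean 13/(13-k).
Sum over k = 0,...,1: E = 13/13 + 13/12 = 2.0833.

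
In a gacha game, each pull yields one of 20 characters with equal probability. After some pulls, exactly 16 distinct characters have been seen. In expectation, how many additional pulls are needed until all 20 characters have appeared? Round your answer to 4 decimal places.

With k distinct characters already seen, the next new one takes an expected 20/(20-k) pulls.
Sum over k = 16,...,19: E = 20/4 + 20/3 + 20/2 + 20/1 = 41.66667.

41.6667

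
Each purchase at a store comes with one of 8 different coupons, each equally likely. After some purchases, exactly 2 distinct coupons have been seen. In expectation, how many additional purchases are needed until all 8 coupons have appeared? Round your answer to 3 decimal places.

The wait to go from k to k+1 distinct coupons is geometric with mean 8/(8-k).
Sum over k = 2,...,7: E = 8/6 + 8/5 + 8/4 + 8/3 + 8/2 + 8/1 = 19.6000.

19.600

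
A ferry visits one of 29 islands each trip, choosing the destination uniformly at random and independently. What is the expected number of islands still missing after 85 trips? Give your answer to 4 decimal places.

1.4689

For each island, P(unseen after 85) = (28/29)^85 = 0.05065.
By linearity of expectation, E[unseen] = 29·(28/29)^85 = 1.46893.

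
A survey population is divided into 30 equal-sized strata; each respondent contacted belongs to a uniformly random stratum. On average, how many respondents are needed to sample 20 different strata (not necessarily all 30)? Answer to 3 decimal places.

Going from k to k+1 distinct takes a geometric number of respondents with mean 30/(30-k).
Sum over k = 0,...,19: E = 30/30 + 30/29 + 30/28 + ... + 30/12 + 30/11 = 31.9806.

31.981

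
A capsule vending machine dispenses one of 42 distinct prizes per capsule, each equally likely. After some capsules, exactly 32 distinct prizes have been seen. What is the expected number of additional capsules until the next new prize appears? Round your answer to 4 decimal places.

The number of capsules until the next new prize is geometric with success probability 10/42, so its mean is 42/10.
E = 42/10 = 4.20000.

4.2000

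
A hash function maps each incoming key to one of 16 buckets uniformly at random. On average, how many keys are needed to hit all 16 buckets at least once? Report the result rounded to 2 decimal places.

The wait to go from k to k+1 distinct buckets is geometric with mean 16/(16-k).
E[T] = 16/16 + 16/15 + 16/14 + ... + 16/2 + 16/1 = 16·H_{16}.
H_{16} = 3.381, so E[T] = 54.092.

54.09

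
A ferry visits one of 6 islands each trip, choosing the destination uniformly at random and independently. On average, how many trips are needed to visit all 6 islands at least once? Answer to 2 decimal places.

Split into phases: going from k distinct to k+1 distinct takes on average 6/(6-k) trips.
E[T] = 6/6 + 6/5 + 6/4 + 6/3 + 6/2 + 6/1 = 6·H_{6}.
H_{6} = 2.450, so E[T] = 14.700.

14.70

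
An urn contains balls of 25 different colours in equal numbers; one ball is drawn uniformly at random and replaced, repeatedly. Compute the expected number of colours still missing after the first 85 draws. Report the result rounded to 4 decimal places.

0.7780

For each colour, P(unseen after 85) = (24/25)^85 = 0.03112.
By linearity of expectation, E[unseen] = 25·(24/25)^85 = 0.77803.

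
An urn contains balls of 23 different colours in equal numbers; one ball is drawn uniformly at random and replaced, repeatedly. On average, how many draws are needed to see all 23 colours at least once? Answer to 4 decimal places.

85.8887

The wait to go from k to k+1 distinct colours is geometric with mean 23/(23-k).
E[T] = 23/23 + 23/22 + 23/21 + ... + 23/2 + 23/1 = 23·H_{23}.
H_{23} = 3.73429, so E[T] = 85.88870.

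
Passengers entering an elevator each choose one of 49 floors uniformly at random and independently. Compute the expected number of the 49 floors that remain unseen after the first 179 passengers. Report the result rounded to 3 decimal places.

1.223

For each floor, P(unseen after 179) = (48/49)^179 = 0.0250.
By linearity of expectation, E[unseen] = 49·(48/49)^179 = 1.2226.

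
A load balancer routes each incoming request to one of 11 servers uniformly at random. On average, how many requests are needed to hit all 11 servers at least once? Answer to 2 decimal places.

33.22

After k distinct servers have appeared, the next request gives a new one with probability (11-k)/11, so the expected wait for the (k+1)-th is 11/(11-k).
E[T] = 11/11 + 11/10 + 11/9 + ... + 11/2 + 11/1 = 11·H_{11}.
H_{11} = 3.020, so E[T] = 33.219.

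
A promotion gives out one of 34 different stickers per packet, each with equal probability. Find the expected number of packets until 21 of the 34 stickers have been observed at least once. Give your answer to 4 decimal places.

31.8946

Going from k to k+1 distinct takes a geometric number of packets with mean 34/(34-k).
Sum over k = 0,...,20: E = 34/34 + 34/33 + 34/32 + ... + 34/15 + 34/14 = 31.89459.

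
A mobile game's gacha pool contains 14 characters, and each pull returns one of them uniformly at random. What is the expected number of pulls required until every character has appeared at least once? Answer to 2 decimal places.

45.52

After k distinct characters have appeared, the next pull gives a new one with probability (14-k)/14, so the expected wait for the (k+1)-th is 14/(14-k).
E[T] = 14/14 + 14/13 + 14/12 + ... + 14/2 + 14/1 = 14·H_{14}.
H_{14} = 3.252, so E[T] = 45.522.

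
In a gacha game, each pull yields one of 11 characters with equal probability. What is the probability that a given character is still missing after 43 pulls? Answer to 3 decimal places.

On each pull the fixed character fails to appear with probability 10/11.
P(still missing after 43) = (10/11)^43 = 0.0166.

0.017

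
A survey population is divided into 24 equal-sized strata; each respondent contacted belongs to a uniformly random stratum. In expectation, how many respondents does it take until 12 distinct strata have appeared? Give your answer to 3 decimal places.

16.146

Going from k to k+1 distinct takes a geometric number of respondents with mean 24/(24-k).
Sum over k = 0,...,11: E = 24/24 + 24/23 + 24/22 + ... + 24/14 + 24/13 = 16.1459.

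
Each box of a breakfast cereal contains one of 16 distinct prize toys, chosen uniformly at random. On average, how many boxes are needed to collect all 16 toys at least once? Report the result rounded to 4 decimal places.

54.0917

The wait to go from k to k+1 distinct toys is geometric with mean 16/(16-k).
E[T] = 16/16 + 16/15 + 16/14 + ... + 16/2 + 16/1 = 16·H_{16}.
H_{16} = 3.38073, so E[T] = 54.09166.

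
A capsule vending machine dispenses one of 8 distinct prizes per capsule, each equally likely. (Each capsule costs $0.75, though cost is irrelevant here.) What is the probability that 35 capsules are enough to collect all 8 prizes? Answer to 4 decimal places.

0.9265

Let A_i be the event that prize i is missing after 35 capsules. By inclusion–exclusion on the A_i,
P(all seen) = Σ_{j=0}^{8} (-1)^j C(8,j)((8-j)/8)^35
= 1.00000 - 0.07471 + 0.00119 - 0.00000 + 0.00000 - 0.00000 + 0.00000 - 0.00000 + 0.00000
= 0.92647.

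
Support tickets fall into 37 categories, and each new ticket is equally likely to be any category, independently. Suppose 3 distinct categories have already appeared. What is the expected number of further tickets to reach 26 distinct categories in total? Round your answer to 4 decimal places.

40.6383

From k distinct to k+1 distinct takes on average 37/(37-k) tickets.
Sum over k = 3,...,25: E = 37/34 + 37/33 + 37/32 + ... + 37/13 + 37/12 = 40.63831.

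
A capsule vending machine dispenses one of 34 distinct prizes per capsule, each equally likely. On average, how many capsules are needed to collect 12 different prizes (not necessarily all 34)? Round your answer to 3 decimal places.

With k distinct prizes already seen, the next new one arrives after an expected 34/(34-k) capsules.
Sum over k = 0,...,11: E = 34/34 + 34/33 + 34/32 + ... + 34/24 + 34/23 = 14.5315.

14.531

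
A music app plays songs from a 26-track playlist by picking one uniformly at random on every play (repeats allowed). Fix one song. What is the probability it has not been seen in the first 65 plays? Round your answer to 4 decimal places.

0.0781

Each play misses the fixed song with probability (26-1)/26 = 25/26, independently.
P(still missing after 65) = (25/26)^65 = 0.07813.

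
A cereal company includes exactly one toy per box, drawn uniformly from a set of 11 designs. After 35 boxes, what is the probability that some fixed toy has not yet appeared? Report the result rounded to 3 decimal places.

0.036

Each box misses the fixed toy with probability (11-1)/11 = 10/11, independently.
P(still missing after 35) = (10/11)^35 = 0.0356.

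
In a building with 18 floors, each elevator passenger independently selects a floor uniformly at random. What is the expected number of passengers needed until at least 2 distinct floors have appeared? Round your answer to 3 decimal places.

Going from k to k+1 distinct takes a geometric number of passengers with mean 18/(18-k).
Sum over k = 0,...,1: E = 18/18 + 18/17 = 2.0588.

2.059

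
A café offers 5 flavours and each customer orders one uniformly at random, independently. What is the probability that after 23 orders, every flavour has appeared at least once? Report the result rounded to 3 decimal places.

By inclusion–exclusion over which flavours are missing,
P(all seen) = Σ_{j=0}^{5} (-1)^j C(5,j)((5-j)/5)^23
= 1.0000 - 0.0295 + 0.0001 - 0.0000 + 0.0000 - 0.0000
= 0.9706.

0.971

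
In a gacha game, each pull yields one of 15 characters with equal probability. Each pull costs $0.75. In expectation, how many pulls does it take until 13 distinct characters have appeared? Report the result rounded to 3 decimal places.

27.273

With k distinct characters already seen, the next new one arrives after an expected 15/(15-k) pulls.
Sum over k = 0,...,12: E = 15/15 + 15/14 + 15/13 + ... + 15/4 + 15/3 = 27.2734.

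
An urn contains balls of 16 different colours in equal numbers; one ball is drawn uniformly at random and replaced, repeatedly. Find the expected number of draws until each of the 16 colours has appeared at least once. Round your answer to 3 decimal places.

After k distinct colours have appeared, the next draw gives a new one with probability (16-k)/16, so the expected wait for the (k+1)-th is 16/(16-k).
E[T] = 16/16 + 16/15 + 16/14 + ... + 16/2 + 16/1 = 16·H_{16}.
H_{16} = 3.3807, so E[T] = 54.0917.

54.092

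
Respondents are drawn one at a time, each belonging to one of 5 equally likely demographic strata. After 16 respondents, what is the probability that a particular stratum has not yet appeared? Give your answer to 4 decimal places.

0.0281

Each respondent misses the fixed stratum with probability (5-1)/5 = 4/5, independently.
P(still missing after 16) = (4/5)^16 = 0.02815.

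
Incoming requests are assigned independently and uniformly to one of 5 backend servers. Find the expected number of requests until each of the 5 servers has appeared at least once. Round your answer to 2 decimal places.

11.42

The wait to go from k to k+1 distinct servers is geometric with mean 5/(5-k).
E[T] = 5/5 + 5/4 + 5/3 + 5/2 + 5/1 = 5·H_{5}.
H_{5} = 2.283, so E[T] = 11.417.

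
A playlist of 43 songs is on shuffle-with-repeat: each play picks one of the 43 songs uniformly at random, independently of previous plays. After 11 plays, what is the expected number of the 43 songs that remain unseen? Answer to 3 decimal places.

33.194

For each song, P(unseen after 11) = (42/43)^11 = 0.7720.
By linearity of expectation, E[unseen] = 43·(42/43)^11 = 33.1939.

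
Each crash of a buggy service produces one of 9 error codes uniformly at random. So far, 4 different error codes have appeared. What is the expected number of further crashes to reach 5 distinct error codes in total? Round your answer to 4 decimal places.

1.8000

From k distinct to k+1 distinct takes on average 9/(9-k) crashes.
Only the k = 4 term is needed: E = 9/5 = 1.80000.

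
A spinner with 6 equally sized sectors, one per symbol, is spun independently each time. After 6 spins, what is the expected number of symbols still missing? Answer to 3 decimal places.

For each symbol, P(unseen after 6) = (5/6)^6 = 0.3349.
By linearity of expectation, E[unseen] = 6·(5/6)^6 = 2.0094.

2.009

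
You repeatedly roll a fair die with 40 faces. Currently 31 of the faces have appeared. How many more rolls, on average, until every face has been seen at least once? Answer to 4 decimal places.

The wait to go from k to k+1 distinct faces is geometric with mean 40/(40-k).
Sum over k = 31,...,39: E = 40/9 + 40/8 + 40/7 + ... + 40/2 + 40/1 = 113.15873.

113.1587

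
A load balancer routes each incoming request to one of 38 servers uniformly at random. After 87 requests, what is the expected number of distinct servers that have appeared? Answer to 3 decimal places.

For each server, P(seen in 87 requests) = 1 - (37/38)^87 = 0.9017.
By linearity of expectation, E[distinct seen] = 38·(1 - (37/38)^87) = 34.2661.

34.266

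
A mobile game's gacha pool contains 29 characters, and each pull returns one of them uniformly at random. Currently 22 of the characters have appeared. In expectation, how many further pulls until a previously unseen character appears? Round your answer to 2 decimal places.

4.14

The number of pulls until the next new character is geometric with success probability 7/29, so its mean is 29/7.
E = 29/7 = 4.143.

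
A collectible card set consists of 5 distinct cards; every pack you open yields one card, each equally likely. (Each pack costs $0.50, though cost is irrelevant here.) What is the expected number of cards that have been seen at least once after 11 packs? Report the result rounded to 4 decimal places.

For each card, P(seen in 11 packs) = 1 - (4/5)^11 = 0.91410.
By linearity of expectation, E[distinct seen] = 5·(1 - (4/5)^11) = 4.57050.

4.5705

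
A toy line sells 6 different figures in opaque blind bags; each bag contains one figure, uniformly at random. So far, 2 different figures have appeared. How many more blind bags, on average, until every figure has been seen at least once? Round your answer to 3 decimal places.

12.500

The wait to go from k to k+1 distinct figures is geometric with mean 6/(6-k).
Sum over k = 2,...,5: E = 6/4 + 6/3 + 6/2 + 6/1 = 12.5000.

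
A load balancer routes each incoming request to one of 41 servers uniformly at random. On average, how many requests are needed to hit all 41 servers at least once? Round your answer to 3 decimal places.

176.420

Split into phases: going from k distinct to k+1 distinct takes on average 41/(41-k) requests.
E[T] = 41/41 + 41/40 + 41/39 + ... + 41/2 + 41/1 = 41·H_{41}.
H_{41} = 4.3029, so E[T] = 176.4203.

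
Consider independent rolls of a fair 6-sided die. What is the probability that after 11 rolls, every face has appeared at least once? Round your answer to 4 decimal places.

0.3562

Let A_i be the event that face i is missing after 11 rolls. By inclusion–exclusion on the A_i,
P(all seen) = Σ_{j=0}^{6} (-1)^j C(6,j)((6-j)/6)^11
= 1.00000 - 0.80753 + 0.17342 - 0.00977 + 0.00008 - 0.00000 + 0.00000
= 0.35621.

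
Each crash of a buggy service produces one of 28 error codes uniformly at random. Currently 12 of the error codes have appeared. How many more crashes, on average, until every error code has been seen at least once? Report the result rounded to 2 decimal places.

94.66

From k distinct to k+1 distinct takes on average 28/(28-k) crashes.
Sum over k = 12,...,27: E = 28/16 + 28/15 + 28/14 + ... + 28/2 + 28/1 = 94.660.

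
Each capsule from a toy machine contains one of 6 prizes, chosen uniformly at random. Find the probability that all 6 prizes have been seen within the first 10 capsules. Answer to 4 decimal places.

0.2718

By inclusion–exclusion over which prizes are missing,
P(all seen) = Σ_{j=0}^{6} (-1)^j C(6,j)((6-j)/6)^10
= 1.00000 - 0.96903 + 0.26012 - 0.01953 + 0.00025 - 0.00000 + 0.00000
= 0.27181.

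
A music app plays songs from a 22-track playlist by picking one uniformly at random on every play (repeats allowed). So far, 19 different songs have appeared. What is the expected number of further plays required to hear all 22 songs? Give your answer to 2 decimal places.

With k distinct songs already seen, the next new one takes an expected 22/(22-k) plays.
Sum over k = 19,...,21: E = 22/3 + 22/2 + 22/1 = 40.333.

40.33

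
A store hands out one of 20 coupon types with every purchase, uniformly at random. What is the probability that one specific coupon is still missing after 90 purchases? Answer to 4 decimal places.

0.0099

Each purchase misses the fixed coupon with probability (20-1)/20 = 19/20, independently.
P(still missing after 90) = (19/20)^90 = 0.00989.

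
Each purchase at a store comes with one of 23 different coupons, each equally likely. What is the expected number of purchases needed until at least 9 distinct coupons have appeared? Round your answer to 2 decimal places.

11.10

With k distinct coupons already seen, the next new one arrives after an expected 23/(23-k) purchases.
Sum over k = 0,...,8: E = 23/23 + 23/22 + 23/21 + ... + 23/16 + 23/15 = 11.103.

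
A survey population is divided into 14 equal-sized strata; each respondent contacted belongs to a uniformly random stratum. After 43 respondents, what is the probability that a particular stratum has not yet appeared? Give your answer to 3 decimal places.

Each respondent misses the fixed stratum with probability (14-1)/14 = 13/14, independently.
P(still missing after 43) = (13/14)^43 = 0.0413.

0.041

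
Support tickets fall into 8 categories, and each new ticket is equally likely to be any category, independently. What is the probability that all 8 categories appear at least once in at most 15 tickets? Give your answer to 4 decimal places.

0.2482

By inclusion–exclusion over which categories are missing,
P(all seen) = Σ_{j=0}^{8} (-1)^j C(8,j)((8-j)/8)^15
= 1.00000 - 1.07947 + 0.37418 - 0.04857 + 0.00214 - 0.00002 + 0.00000 - 0.00000 + 0.00000
= 0.24825.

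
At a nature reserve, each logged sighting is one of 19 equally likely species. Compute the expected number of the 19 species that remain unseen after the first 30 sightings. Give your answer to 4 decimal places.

For each species, P(unseen after 30) = (18/19)^30 = 0.19750.
By linearity of expectation, E[unseen] = 19·(18/19)^30 = 3.75250.

3.7525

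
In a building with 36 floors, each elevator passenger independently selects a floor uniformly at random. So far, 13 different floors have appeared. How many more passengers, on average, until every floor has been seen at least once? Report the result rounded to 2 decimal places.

From k distinct to k+1 distinct takes on average 36/(36-k) passengers.
Sum over k = 13,...,35: E = 36/23 + 36/22 + 36/21 + ... + 36/2 + 36/1 = 134.434.

134.43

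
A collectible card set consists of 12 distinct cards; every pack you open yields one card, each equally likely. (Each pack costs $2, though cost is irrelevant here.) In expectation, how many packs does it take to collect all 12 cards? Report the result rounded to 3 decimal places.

The wait to go from k to k+1 distinct cards is geometric with mean 12/(12-k).
E[T] = 12/12 + 12/11 + 12/10 + ... + 12/2 + 12/1 = 12·H_{12}.
H_{12} = 3.1032, so E[T] = 37.2385.

37.239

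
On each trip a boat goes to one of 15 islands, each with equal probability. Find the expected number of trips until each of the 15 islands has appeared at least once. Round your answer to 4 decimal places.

49.7734

Split into phases: going from k distinct to k+1 distinct takes on average 15/(15-k) trips.
E[T] = 15/15 + 15/14 + 15/13 + ... + 15/2 + 15/1 = 15·H_{15}.
H_{15} = 3.31823, so E[T] = 49.77343.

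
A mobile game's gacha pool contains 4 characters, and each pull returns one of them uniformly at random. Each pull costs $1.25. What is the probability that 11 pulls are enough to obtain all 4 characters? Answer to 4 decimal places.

0.8340

By inclusion–exclusion over which characters are missing,
P(all seen) = Σ_{j=0}^{4} (-1)^j C(4,j)((4-j)/4)^11
= 1.00000 - 0.16894 + 0.00293 - 0.00000 + 0.00000
= 0.83399.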